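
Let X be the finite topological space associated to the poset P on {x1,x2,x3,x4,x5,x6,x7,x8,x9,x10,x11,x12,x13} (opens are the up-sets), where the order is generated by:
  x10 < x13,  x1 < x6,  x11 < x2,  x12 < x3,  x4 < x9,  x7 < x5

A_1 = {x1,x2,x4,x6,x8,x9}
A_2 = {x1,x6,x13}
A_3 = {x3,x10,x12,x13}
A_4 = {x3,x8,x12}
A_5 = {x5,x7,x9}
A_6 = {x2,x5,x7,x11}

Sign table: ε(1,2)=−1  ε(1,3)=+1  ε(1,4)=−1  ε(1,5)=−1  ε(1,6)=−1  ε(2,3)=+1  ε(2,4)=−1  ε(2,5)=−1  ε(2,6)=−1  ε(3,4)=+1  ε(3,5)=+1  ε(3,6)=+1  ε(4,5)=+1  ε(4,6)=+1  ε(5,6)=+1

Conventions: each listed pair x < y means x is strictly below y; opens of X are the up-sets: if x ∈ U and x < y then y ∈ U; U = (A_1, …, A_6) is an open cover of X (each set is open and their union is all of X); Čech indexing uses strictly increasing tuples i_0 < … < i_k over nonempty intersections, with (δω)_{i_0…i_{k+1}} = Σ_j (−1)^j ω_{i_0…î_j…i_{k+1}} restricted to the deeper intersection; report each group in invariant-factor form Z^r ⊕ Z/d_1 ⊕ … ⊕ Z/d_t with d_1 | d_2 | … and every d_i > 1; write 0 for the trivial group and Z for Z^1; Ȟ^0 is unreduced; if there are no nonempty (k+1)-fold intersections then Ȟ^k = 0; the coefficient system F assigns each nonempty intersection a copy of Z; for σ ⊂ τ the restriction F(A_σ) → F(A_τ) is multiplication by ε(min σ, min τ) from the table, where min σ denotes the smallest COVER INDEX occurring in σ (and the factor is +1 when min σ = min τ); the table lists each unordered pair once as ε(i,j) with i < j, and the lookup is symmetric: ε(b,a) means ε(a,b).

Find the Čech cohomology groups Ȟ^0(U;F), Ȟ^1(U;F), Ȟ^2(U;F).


intersection data:
  A12={x1,x6} A14={x8} A15={x9} A16={x2} A23={x13} A34={x3,x12} A56={x5,x7}
C dims 6,7; δ0: rk 5, SNF 1^5
Ȟ^0 = (6 − 5) − 0 = 1, so Ȟ^0 ≅ Z
Ȟ^1 = (7 − 0) − 5 = 2, so Ȟ^1 ≅ Z^2
Ȟ^2 = (0 − 0) − 0 = 0, so Ȟ^2 ≅ 0

Ȟ^0 = Z, Ȟ^1 = Z^2, Ȟ^2 = 0


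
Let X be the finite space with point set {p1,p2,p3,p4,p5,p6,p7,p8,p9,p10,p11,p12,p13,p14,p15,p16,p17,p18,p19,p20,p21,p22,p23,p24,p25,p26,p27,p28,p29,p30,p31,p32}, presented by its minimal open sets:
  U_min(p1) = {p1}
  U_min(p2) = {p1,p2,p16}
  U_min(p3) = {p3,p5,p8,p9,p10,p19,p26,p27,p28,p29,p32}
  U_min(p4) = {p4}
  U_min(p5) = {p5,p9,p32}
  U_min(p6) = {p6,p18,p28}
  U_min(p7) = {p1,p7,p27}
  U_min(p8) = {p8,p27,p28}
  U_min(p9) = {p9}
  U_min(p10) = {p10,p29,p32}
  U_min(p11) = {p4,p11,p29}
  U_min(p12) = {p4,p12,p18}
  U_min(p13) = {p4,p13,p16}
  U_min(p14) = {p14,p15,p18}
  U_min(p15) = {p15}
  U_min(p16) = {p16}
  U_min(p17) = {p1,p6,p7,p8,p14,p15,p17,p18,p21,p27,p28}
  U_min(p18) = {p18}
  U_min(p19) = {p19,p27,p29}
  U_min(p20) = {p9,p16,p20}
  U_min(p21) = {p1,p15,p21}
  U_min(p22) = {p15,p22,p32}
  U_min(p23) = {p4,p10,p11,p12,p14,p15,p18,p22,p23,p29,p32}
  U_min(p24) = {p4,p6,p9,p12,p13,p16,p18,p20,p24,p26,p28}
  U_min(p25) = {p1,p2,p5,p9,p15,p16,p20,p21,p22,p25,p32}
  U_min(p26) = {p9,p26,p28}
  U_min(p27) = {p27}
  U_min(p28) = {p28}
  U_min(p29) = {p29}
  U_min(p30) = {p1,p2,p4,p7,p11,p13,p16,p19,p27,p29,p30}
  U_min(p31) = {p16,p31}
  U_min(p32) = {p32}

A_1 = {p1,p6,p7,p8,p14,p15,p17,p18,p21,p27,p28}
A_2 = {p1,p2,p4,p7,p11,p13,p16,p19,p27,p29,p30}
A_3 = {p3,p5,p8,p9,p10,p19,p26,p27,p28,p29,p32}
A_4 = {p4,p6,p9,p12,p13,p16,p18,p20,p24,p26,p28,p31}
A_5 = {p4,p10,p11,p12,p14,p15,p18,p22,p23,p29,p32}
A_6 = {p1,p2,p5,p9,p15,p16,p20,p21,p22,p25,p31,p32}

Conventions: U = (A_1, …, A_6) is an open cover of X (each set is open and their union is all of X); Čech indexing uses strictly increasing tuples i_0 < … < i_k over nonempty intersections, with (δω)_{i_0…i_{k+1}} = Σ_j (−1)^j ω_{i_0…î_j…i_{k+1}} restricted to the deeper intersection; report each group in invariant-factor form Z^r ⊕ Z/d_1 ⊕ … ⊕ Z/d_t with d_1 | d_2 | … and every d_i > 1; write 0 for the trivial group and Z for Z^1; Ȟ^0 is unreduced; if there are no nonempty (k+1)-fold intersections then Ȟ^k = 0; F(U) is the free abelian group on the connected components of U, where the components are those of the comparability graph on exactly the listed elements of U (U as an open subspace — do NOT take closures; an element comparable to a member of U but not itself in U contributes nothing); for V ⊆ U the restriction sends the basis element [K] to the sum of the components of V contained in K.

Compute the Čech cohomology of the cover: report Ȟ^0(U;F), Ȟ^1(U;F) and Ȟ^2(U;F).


nonempty overlaps:
  A12={p1,p7,p27} A13={p8,p27,p28} A14={p6,p18,p28} A15={p14,p15,p18} A16={p1,p15,p21} A23={p19,p27,p29} A24={p4,p13,p16} A25={p4,p11,p29} A26={p1,p2,p16} A34={p9,p26,p28} A35={p10,p29,p32} A36={p5,p9,p32} A45={p4,p12,p18} A46={p9,p16,p20,p31} A56={p15,p22,p32}
  A123={p27} A126={p1} A134={p28} A145={p18} A156={p15} A235={p29} A245={p4} A246={p16} A346={p9} A356={p32}
components per intersection:
  A1: {p1,p6,p7,p8,p14,p15,p17,p18,p21,p27,p28}
  A2: {p1,p2,p4,p7,p11,p13,p16,p19,p27,p29,p30}
  A3: {p3,p5,p8,p9,p10,p19,p26,p27,p28,p29,p32}
  A4: {p4,p6,p9,p12,p13,p16,p18,p20,p24,p26,p28,p31}
  A5: {p4,p10,p11,p12,p14,p15,p18,p22,p23,p29,p32}
  A6: {p1,p2,p5,p9,p15,p16,p20,p21,p22,p25,p31,p32}
  A12: {p1,p7,p27}
  A13: {p8,p27,p28}
  A14: {p6,p18,p28}
  A15: {p14,p15,p18}
  A16: {p1,p15,p21}
  A23: {p19,p27,p29}
  A24: {p4,p13,p16}
  A25: {p4,p11,p29}
  A26: {p1,p2,p16}
  A34: {p9,p26,p28}
  A35: {p10,p29,p32}
  A36: {p5,p9,p32}
  A45: {p4,p12,p18}
  A46: {p9,p16,p20,p31}
  A56: {p15,p22,p32}
  A123: {p27}
  A126: {p1}
  A134: {p28}
  A145: {p18}
  A156: {p15}
  A235: {p29}
  A245: {p4}
  A246: {p16}
  A346: {p9}
  A356: {p32}
C dims 6,15,10; δ0: rk 5, SNF 1^5; δ1: rk 10, SNF 1^9·2
degree 0: 6−5−0 = 1 → Ȟ^0 ≅ Z
degree 1: 15−10−5 = 0 → Ȟ^1 ≅ 0
degree 2: 10−0−10 = 0 plus torsion [2] → Ȟ^2 ≅ Z/2

Ȟ^0 = Z, Ȟ^1 = 0, Ȟ^2 = Z/2


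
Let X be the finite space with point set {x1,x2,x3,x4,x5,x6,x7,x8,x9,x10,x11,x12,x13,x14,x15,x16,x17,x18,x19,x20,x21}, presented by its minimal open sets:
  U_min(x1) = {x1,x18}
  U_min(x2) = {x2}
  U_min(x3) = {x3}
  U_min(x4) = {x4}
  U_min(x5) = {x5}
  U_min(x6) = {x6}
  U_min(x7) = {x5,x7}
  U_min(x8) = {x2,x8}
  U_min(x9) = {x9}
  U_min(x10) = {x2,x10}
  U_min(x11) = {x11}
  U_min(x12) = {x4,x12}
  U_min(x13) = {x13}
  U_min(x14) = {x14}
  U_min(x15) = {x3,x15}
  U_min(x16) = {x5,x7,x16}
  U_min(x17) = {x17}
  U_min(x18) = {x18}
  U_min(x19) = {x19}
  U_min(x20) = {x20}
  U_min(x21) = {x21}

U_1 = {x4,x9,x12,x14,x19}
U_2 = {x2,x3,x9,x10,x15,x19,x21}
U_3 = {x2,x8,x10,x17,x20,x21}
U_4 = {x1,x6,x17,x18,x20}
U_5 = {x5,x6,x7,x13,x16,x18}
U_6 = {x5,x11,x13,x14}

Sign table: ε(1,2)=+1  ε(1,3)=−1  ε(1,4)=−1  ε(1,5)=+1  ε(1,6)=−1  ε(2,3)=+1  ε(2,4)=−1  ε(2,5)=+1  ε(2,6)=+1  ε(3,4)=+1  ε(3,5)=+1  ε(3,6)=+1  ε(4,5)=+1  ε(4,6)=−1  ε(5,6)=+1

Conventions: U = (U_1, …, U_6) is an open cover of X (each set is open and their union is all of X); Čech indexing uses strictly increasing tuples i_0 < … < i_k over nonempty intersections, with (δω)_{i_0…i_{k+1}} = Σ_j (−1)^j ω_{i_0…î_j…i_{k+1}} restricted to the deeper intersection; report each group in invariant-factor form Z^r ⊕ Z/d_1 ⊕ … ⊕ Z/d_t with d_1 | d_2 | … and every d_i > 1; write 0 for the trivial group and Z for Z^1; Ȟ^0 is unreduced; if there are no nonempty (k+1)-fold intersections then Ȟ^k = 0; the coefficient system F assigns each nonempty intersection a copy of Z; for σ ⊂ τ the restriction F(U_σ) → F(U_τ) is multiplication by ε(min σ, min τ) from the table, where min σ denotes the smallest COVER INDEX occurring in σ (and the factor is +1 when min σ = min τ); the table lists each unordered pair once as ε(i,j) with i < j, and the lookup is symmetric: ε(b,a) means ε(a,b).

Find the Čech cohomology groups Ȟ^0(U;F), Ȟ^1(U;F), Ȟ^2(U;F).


Ȟ^0 ≅ 0, Ȟ^1 ≅ Z/2 and Ȟ^2 ≅ 0

nerve of the cover:
  U12={x9,x19} U16={x14} U23={x2,x10,x21} U34={x17,x20} U45={x6,x18} U56={x5,x13}
C dims 6,6; δ0: rk 6, SNF 1^5·2
Ȟ^0 = (6 − 6) − 0 = 0, so Ȟ^0 ≅ 0
Ȟ^1 = (6 − 0) − 6 = 0 plus torsion [2], so Ȟ^1 ≅ Z/2
Ȟ^2 = (0 − 0) − 0 = 0, so Ȟ^2 ≅ 0


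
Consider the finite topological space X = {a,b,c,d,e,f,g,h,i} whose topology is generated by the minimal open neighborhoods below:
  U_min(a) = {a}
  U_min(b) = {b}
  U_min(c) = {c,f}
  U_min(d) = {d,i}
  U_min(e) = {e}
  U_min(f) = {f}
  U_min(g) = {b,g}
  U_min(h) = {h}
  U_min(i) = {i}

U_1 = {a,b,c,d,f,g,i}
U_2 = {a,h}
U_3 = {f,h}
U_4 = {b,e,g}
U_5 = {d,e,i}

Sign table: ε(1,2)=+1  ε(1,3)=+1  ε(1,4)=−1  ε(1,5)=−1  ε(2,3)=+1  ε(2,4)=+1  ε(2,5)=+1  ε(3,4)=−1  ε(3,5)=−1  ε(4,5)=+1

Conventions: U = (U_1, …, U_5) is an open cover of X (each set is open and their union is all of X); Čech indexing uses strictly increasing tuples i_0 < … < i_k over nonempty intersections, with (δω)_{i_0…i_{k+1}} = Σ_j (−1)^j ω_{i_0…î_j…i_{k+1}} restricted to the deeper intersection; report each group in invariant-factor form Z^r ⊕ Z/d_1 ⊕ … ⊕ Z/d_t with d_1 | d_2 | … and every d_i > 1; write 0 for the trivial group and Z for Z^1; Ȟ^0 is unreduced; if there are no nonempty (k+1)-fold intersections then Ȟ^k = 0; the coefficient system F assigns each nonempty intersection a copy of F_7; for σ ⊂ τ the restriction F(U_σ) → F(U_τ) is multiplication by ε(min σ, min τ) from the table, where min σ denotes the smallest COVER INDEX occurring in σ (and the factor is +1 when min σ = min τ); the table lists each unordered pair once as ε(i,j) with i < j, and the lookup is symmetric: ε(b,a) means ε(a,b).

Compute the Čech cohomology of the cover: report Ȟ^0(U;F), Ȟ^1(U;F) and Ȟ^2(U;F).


nerve of the cover:
  U12={a} U13={f} U14={b,g} U15={d,i} U23={h} U45={e}
C dims 5,6; δ0: rk_F7 4
Ȟ^0 = (5 − 4) − 0 = 1, so Ȟ^0 ≅ Z/7
Ȟ^1 = (6 − 0) − 4 = 2, so Ȟ^1 ≅ Z/7 ⊕ Z/7
Ȟ^2 = (0 − 0) − 0 = 0, so Ȟ^2 ≅ 0

Ȟ^0(U;F) ≅ Z/7, Ȟ^1(U;F) ≅ Z/7 ⊕ Z/7 and Ȟ^2(U;F) ≅ 0


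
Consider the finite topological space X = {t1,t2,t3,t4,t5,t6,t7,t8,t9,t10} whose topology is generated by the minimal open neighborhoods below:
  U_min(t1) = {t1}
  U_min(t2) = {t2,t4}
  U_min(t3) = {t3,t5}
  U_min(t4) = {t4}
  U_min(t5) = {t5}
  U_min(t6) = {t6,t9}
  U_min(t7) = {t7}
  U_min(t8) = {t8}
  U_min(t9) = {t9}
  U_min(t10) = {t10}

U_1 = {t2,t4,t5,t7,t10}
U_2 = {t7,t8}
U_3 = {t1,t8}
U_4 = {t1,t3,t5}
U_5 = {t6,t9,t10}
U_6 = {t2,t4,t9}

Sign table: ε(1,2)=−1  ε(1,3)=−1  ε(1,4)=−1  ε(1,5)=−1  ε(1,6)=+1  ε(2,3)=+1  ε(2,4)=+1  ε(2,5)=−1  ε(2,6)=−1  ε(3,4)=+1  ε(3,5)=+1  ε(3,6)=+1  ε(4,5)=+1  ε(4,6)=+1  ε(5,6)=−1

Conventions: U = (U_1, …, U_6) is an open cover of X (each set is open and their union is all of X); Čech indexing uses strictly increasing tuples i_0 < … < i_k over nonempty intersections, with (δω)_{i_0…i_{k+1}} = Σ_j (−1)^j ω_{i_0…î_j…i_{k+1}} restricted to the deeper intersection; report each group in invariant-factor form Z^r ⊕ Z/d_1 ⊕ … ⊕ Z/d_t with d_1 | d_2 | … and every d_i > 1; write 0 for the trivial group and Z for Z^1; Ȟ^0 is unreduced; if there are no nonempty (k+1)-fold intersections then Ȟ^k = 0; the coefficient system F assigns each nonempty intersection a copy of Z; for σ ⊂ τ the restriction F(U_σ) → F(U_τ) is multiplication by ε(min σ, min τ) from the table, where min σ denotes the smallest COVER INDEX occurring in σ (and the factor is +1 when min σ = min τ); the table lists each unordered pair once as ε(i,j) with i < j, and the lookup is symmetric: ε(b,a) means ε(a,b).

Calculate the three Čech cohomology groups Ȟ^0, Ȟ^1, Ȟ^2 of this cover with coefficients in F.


Ȟ^0 = Z, Ȟ^1 = Z^2, Ȟ^2 = 0

nonempty intersections:
  U12={t7} U14={t5} U15={t10} U16={t2,t4} U23={t8} U34={t1} U56={t9}
C dims 6,7; δ0: rk 5, SNF 1^5
Ȟ^0: (6−5)−0=1 ⇒ Z
Ȟ^1: (7−0)−5=2 ⇒ Z^2
Ȟ^2: (0−0)−0=0 ⇒ 0


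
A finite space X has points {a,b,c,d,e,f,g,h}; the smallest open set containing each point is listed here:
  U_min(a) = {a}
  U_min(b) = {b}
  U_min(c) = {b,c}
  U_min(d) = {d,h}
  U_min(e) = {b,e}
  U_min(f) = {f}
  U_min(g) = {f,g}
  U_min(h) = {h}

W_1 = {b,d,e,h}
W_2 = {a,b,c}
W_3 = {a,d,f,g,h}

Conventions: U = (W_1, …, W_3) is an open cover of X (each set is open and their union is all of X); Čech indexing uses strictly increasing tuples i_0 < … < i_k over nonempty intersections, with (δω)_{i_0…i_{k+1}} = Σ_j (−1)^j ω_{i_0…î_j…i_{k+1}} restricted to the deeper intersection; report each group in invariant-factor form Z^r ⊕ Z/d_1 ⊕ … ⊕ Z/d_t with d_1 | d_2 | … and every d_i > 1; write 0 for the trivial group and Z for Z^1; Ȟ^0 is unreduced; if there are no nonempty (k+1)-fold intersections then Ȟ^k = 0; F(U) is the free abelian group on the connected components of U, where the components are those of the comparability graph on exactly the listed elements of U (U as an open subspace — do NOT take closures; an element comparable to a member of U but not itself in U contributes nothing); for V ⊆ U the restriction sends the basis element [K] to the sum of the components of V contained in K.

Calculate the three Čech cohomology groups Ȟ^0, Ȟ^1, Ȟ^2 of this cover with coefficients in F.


Ȟ^0 ≅ Z^4; Ȟ^1 ≅ 0; Ȟ^2 ≅ 0

nonempty overlaps:
  W12={b} W13={d,h} W23={a}
components per intersection:
  W1: {b,e} {d,h}
  W2: {a} {b,c}
  W3: {a} {d,h} {f,g}
  W12: {b}
  W13: {d,h}
  W23: {a}
C dims 7,3; δ0: rk 3, SNF 1^3
degree 0: 7−3−0 = 4 → Ȟ^0 ≅ Z^4
degree 1: 3−0−3 = 0 → Ȟ^1 ≅ 0
degree 2: 0−0−0 = 0 → Ȟ^2 ≅ 0


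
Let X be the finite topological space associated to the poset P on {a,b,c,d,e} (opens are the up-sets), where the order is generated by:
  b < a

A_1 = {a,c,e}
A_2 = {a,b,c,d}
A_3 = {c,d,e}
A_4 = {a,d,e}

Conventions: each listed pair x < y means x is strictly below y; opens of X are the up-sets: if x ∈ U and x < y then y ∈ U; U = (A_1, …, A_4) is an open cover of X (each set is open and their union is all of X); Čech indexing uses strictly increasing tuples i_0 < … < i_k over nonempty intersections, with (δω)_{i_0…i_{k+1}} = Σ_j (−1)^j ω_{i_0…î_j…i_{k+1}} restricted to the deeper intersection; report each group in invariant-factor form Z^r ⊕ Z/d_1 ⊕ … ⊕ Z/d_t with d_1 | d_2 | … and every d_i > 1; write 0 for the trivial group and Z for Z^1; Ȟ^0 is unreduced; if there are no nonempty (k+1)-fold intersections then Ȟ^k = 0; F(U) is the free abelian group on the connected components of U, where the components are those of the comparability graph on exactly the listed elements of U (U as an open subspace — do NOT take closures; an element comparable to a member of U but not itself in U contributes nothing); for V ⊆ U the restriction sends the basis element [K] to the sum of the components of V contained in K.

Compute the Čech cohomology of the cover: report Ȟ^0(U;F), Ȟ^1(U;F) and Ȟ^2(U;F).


Ȟ^0(U;F) ≅ Z^4; Ȟ^1(U;F) ≅ 0; Ȟ^2(U;F) ≅ 0

intersection data:
  A12={a,c} A13={c,e} A14={a,e} A23={c,d} A24={a,d} A34={d,e}
  A123={c} A124={a} A134={e} A234={d}
components per intersection:
  A1: {a} {c} {e}
  A2: {a,b} {c} {d}
  A3: {c} {d} {e}
  A4: {a} {d} {e}
  A12: {a} {c}
  A13: {c} {e}
  A14: {a} {e}
  A23: {c} {d}
  A24: {a} {d}
  A34: {d} {e}
  A123: {c}
  A124: {a}
  A134: {e}
  A234: {d}
C dims 12,12,4; δ0: rk 8, SNF 1^8; δ1: rk 4, SNF 1^4
Ȟ^0 = (12 − 8) − 0 = 4, so Ȟ^0 ≅ Z^4
Ȟ^1 = (12 − 4) − 8 = 0, so Ȟ^1 ≅ 0
Ȟ^2 = (4 − 0) − 4 = 0, so Ȟ^2 ≅ 0


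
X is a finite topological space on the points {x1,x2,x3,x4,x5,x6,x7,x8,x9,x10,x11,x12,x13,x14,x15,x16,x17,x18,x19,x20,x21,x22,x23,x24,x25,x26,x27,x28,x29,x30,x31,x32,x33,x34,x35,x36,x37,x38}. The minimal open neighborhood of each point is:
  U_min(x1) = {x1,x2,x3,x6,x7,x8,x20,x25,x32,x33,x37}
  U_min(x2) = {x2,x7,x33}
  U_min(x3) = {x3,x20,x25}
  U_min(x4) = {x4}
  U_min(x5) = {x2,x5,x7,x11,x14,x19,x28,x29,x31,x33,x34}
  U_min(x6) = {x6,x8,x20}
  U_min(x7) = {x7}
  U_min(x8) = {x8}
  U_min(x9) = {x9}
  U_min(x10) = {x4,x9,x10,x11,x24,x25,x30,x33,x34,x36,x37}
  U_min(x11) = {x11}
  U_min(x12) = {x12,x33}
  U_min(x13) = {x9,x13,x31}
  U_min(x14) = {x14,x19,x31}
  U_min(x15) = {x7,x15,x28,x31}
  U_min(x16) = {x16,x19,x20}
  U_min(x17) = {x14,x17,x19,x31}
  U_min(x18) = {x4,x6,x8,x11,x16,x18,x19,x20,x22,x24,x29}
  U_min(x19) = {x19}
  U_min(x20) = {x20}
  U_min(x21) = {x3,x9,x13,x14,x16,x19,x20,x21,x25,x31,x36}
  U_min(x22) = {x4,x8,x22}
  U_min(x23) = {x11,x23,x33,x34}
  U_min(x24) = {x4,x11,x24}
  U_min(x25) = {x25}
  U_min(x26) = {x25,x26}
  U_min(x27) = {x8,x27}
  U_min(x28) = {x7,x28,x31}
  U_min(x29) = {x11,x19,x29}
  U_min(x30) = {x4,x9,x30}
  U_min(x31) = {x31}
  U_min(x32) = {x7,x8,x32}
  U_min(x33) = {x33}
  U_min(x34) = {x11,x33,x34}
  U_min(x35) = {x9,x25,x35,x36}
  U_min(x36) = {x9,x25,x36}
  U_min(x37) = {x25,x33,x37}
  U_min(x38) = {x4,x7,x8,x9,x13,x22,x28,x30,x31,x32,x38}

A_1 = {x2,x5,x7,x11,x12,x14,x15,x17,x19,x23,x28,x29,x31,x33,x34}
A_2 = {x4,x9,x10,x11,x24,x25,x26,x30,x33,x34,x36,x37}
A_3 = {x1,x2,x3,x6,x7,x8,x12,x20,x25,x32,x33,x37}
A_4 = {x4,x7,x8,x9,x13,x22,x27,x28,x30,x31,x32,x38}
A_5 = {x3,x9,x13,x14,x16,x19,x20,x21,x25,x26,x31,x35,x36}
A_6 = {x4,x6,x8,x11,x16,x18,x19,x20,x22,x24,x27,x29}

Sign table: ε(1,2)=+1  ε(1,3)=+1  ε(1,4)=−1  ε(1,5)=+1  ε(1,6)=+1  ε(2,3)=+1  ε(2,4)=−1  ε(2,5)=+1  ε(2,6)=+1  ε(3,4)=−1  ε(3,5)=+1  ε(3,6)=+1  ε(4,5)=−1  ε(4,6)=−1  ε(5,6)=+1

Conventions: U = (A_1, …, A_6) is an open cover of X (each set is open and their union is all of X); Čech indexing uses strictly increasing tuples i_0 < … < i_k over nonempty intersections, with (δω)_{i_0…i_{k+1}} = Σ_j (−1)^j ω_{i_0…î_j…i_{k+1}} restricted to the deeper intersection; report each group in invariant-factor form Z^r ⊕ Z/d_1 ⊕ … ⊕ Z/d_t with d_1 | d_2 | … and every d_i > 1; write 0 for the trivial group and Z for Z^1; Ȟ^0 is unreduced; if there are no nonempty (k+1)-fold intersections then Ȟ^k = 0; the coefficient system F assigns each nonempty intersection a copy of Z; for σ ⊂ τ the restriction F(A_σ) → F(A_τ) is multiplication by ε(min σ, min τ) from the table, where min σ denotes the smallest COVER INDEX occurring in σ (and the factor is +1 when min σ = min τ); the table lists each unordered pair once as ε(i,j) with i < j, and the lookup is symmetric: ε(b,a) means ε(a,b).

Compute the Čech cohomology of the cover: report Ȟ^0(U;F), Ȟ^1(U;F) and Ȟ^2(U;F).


nonempty intersections:
  A12={x11,x33,x34} A13={x2,x7,x12,x33} A14={x7,x28,x31} A15={x14,x19,x31} A16={x11,x19,x29} A23={x25,x33,x37} A24={x4,x9,x30} A25={x9,x25,x26,x36} A26={x4,x11,x24} A34={x7,x8,x32} A35={x3,x20,x25} A36={x6,x8,x20} A45={x9,x13,x31} A46={x4,x8,x22,x27} A56={x16,x19,x20}
  A123={x33} A126={x11} A134={x7} A145={x31} A156={x19} A235={x25} A245={x9} A246={x4} A346={x8} A356={x20}
C dims 6,15,10; δ0: rk 5, SNF 1^5; δ1: rk 10, SNF 1^9·2
Ȟ^0: (6−5)−0=1 ⇒ Z
Ȟ^1: (15−10)−5=0 ⇒ 0
Ȟ^2: (10−0)−10=0 plus torsion [2] ⇒ Z/2

Ȟ^0 ≅ Z, Ȟ^1 ≅ 0 and Ȟ^2 ≅ Z/2


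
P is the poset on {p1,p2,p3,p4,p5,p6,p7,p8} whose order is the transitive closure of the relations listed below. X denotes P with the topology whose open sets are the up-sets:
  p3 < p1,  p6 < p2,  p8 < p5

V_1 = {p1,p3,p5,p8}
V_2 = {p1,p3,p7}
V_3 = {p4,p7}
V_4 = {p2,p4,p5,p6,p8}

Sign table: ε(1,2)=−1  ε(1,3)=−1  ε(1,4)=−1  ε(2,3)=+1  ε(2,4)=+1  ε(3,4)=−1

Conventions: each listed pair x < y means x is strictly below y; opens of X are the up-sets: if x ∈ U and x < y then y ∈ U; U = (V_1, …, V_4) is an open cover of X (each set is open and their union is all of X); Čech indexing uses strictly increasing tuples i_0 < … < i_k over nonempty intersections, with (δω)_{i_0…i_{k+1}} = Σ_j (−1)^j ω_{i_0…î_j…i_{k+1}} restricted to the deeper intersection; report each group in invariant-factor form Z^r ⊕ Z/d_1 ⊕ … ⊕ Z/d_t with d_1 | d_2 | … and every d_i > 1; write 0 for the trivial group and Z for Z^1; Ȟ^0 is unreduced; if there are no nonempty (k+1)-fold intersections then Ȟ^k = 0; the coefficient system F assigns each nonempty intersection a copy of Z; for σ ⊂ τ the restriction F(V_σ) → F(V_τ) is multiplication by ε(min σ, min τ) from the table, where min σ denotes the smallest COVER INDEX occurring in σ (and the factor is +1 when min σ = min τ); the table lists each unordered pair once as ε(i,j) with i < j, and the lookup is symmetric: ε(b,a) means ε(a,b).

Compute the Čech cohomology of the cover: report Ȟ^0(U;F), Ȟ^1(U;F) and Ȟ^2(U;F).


Ȟ^0 = 0,  Ȟ^1 = Z/2,  Ȟ^2 = 0

intersection data:
  V12={p1,p3} V14={p5,p8} V23={p7} V34={p4}
C dims 4,4; δ0: rk 4, SNF 1^3·2
Ȟ^0 = (4 − 4) − 0 = 0, so Ȟ^0 ≅ 0
Ȟ^1 = (4 − 0) − 4 = 0 plus torsion [2], so Ȟ^1 ≅ Z/2
Ȟ^2 = (0 − 0) − 0 = 0, so Ȟ^2 ≅ 0


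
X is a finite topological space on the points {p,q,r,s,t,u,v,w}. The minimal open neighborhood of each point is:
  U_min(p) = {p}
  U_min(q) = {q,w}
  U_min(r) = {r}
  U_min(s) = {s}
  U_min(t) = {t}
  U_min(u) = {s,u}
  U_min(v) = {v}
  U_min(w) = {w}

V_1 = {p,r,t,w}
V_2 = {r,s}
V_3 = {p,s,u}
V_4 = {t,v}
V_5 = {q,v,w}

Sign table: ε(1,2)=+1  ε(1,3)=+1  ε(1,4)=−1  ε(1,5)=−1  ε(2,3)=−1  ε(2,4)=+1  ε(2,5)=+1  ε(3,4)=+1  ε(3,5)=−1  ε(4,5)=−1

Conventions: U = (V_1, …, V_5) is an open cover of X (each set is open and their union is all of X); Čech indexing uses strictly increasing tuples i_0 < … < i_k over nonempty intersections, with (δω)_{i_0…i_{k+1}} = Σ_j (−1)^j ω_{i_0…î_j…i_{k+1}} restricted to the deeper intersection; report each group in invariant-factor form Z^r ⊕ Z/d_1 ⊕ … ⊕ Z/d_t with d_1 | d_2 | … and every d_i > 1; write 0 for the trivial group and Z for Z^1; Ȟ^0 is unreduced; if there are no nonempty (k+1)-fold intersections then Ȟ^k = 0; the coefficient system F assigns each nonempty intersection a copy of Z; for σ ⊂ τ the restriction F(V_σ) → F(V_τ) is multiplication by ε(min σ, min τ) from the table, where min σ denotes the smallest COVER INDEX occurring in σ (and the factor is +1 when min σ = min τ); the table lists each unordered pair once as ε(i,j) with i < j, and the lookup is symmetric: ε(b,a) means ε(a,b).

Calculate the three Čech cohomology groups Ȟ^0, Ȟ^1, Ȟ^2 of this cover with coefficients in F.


nerve simplices:
  V12={r} V13={p} V14={t} V15={w} V23={s} V45={v}
C dims 5,6; δ0: rk 5, SNF 1^4·2
degree 0: 5−5−0 = 0 → Ȟ^0 ≅ 0
degree 1: 6−0−5 = 1 plus torsion [2] → Ȟ^1 ≅ Z ⊕ Z/2
degree 2: 0−0−0 = 0 → Ȟ^2 ≅ 0

Ȟ^0 ≅ 0, Ȟ^1 ≅ Z ⊕ Z/2, Ȟ^2 ≅ 0


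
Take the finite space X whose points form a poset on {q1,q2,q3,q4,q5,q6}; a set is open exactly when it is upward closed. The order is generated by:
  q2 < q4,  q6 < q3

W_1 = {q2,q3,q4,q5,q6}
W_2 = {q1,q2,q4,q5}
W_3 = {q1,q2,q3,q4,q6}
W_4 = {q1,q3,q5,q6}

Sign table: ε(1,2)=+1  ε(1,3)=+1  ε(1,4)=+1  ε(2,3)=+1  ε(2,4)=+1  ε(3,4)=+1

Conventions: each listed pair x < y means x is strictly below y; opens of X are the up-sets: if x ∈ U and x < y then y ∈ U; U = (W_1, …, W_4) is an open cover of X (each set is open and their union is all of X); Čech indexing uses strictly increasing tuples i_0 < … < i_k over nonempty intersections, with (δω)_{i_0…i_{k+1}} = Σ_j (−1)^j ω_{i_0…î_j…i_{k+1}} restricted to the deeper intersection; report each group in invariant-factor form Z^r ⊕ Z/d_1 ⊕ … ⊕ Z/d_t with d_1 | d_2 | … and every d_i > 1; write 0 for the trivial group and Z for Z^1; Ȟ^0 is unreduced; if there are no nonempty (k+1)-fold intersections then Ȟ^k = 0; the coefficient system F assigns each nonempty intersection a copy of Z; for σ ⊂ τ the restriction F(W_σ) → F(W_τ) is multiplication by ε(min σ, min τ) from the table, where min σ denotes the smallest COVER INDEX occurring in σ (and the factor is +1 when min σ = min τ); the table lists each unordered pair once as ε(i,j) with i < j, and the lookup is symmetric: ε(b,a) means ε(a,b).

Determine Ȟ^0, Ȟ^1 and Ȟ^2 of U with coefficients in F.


Ȟ^0 ≅ Z; Ȟ^1 ≅ 0; Ȟ^2 ≅ Z

nerve of the cover:
  W12={q2,q4,q5} W13={q2,q3,q4,q6} W14={q3,q5,q6} W23={q1,q2,q4} W24={q1,q5} W34={q1,q3,q6}
  W123={q2,q4} W124={q5} W134={q3,q6} W234={q1}
C dims 4,6,4; δ0: rk 3, SNF 1^3; δ1: rk 3, SNF 1^3
Ȟ^0 = (4 − 3) − 0 = 1, so Ȟ^0 ≅ Z
Ȟ^1 = (6 − 3) − 3 = 0, so Ȟ^1 ≅ 0
Ȟ^2 = (4 − 0) − 3 = 1, so Ȟ^2 ≅ Z


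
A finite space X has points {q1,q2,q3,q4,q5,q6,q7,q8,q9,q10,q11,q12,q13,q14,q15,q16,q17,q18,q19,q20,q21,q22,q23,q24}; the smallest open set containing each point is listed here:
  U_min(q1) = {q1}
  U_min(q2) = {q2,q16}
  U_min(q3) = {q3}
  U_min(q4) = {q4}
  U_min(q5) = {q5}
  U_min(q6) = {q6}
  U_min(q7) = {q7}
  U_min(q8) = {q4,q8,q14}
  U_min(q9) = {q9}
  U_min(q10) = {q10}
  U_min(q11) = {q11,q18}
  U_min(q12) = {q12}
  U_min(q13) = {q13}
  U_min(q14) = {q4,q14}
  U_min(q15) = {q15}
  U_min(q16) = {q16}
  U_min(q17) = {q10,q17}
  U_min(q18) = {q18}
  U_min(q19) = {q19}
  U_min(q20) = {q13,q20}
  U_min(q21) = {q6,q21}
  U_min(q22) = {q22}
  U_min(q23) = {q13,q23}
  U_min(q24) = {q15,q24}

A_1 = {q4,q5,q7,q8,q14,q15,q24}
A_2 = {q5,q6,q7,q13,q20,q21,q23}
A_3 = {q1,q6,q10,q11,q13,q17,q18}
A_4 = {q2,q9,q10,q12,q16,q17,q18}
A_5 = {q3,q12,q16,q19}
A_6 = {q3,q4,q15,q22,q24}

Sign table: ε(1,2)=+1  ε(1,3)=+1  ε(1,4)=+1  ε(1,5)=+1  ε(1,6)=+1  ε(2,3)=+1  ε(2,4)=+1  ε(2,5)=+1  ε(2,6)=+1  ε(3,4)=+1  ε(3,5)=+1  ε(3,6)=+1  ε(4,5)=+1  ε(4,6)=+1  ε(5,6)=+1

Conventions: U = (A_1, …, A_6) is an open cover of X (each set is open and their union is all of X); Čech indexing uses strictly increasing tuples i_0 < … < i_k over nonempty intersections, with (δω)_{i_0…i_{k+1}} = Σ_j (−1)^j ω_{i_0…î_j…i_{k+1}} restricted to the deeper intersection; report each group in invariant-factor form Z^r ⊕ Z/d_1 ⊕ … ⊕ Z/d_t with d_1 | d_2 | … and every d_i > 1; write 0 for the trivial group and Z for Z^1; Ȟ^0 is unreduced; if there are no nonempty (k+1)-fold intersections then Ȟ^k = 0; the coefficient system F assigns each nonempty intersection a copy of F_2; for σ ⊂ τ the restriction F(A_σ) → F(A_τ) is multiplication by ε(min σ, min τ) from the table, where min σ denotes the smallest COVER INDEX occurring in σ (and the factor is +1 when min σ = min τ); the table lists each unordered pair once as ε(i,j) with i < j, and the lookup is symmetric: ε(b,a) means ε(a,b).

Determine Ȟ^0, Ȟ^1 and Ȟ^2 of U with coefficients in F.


nerve of the cover:
  A12={q5,q7} A16={q4,q15,q24} A23={q6,q13} A34={q10,q17,q18} A45={q12,q16} A56={q3}
C dims 6,6; δ0: rk_F2 5
Ȟ^0 = (6 − 5) − 0 = 1, so Ȟ^0 ≅ Z/2
Ȟ^1 = (6 − 0) − 5 = 1, so Ȟ^1 ≅ Z/2
Ȟ^2 = (0 − 0) − 0 = 0, so Ȟ^2 ≅ 0

Ȟ^0(U;F) ≅ Z/2, Ȟ^1(U;F) ≅ Z/2, Ȟ^2(U;F) ≅ 0


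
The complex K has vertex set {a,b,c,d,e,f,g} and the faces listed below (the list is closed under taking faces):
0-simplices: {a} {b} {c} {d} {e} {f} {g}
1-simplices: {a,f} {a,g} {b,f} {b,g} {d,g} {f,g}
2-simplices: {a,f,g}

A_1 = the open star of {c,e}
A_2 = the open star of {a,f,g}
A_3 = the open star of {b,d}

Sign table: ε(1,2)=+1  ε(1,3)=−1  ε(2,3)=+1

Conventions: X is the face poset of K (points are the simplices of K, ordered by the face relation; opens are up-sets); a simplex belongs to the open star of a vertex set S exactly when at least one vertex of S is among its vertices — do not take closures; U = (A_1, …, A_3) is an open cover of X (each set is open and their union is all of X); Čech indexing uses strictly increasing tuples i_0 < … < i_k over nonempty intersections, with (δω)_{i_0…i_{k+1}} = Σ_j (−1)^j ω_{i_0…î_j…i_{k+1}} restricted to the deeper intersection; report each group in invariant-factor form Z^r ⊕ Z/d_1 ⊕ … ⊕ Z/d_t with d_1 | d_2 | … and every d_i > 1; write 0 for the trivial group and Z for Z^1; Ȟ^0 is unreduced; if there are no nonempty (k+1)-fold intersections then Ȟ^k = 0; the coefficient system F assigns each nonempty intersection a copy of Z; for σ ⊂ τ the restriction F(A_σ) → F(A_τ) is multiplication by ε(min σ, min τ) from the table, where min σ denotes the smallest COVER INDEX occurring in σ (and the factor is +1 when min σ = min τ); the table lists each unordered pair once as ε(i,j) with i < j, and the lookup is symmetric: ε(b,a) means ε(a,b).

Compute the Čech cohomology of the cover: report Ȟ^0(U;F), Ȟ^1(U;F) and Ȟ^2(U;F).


Ȟ^0 = Z^2, Ȟ^1 = 0, Ȟ^2 = 0

cover nerve:
  A1={{c},{e}} A2={{a},{f},{g},{a,f},{a,g},{b,f},{b,g},{d,g},{f,g},{a,f,g}} A3={{b},{d},{b,f},{b,g},{d,g}}
  A23={{b,f},{b,g},{d,g}}
C dims 3,1; δ0: rk 1, SNF 1^1
Ȟ^0: (3−1)−0=2 ⇒ Z^2
Ȟ^1: (1−0)−1=0 ⇒ 0
Ȟ^2: (0−0)−0=0 ⇒ 0


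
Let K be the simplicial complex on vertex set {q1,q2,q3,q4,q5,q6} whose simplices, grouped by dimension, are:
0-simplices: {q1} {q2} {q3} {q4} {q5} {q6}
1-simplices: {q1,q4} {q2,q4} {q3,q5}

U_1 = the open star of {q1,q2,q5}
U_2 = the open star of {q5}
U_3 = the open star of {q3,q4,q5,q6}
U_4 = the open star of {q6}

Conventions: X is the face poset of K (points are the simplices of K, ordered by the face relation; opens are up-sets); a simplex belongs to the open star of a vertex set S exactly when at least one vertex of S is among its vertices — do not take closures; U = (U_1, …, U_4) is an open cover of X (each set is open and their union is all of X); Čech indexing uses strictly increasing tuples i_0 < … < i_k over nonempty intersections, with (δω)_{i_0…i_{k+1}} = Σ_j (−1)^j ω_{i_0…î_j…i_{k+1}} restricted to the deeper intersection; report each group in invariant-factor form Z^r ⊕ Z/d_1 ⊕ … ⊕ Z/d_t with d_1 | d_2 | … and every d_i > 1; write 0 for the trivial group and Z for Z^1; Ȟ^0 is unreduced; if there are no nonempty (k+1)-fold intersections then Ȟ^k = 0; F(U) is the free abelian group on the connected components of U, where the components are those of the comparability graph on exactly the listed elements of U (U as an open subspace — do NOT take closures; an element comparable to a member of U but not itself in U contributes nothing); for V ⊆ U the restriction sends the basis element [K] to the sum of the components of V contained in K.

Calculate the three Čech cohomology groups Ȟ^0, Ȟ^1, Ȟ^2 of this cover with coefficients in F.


Ȟ^0 = Z^3, Ȟ^1 = 0 and Ȟ^2 = 0

nerve simplices:
  U1={{q1},{q2},{q5},{q1,q4},{q2,q4},{q3,q5}} U2={{q5},{q3,q5}} U3={{q3},{q4},{q5},{q6},{q1,q4},{q2,q4},{q3,q5}} U4={{q6}}
  U12={{q5},{q3,q5}} U13={{q5},{q1,q4},{q2,q4},{q3,q5}} U23={{q5},{q3,q5}} U34={{q6}}
  U123={{q5},{q3,q5}}
components per intersection:
  U1: {{q1},{q1,q4}} {{q2},{q2,q4}} {{q5},{q3,q5}}
  U2: {{q5},{q3,q5}}
  U3: {{q3},{q5},{q3,q5}} {{q4},{q1,q4},{q2,q4}} {{q6}}
  U4: {{q6}}
  U12: {{q5},{q3,q5}}
  U13: {{q5},{q3,q5}} {{q1,q4}} {{q2,q4}}
  U23: {{q5},{q3,q5}}
  U34: {{q6}}
  U123: {{q5},{q3,q5}}
C dims 8,6,1; δ0: rk 5, SNF 1^5; δ1: rk 1, SNF 1^1
degree 0: 8−5−0 = 3 → Ȟ^0 ≅ Z^3
degree 1: 6−1−5 = 0 → Ȟ^1 ≅ 0
degree 2: 1−0−1 = 0 → Ȟ^2 ≅ 0


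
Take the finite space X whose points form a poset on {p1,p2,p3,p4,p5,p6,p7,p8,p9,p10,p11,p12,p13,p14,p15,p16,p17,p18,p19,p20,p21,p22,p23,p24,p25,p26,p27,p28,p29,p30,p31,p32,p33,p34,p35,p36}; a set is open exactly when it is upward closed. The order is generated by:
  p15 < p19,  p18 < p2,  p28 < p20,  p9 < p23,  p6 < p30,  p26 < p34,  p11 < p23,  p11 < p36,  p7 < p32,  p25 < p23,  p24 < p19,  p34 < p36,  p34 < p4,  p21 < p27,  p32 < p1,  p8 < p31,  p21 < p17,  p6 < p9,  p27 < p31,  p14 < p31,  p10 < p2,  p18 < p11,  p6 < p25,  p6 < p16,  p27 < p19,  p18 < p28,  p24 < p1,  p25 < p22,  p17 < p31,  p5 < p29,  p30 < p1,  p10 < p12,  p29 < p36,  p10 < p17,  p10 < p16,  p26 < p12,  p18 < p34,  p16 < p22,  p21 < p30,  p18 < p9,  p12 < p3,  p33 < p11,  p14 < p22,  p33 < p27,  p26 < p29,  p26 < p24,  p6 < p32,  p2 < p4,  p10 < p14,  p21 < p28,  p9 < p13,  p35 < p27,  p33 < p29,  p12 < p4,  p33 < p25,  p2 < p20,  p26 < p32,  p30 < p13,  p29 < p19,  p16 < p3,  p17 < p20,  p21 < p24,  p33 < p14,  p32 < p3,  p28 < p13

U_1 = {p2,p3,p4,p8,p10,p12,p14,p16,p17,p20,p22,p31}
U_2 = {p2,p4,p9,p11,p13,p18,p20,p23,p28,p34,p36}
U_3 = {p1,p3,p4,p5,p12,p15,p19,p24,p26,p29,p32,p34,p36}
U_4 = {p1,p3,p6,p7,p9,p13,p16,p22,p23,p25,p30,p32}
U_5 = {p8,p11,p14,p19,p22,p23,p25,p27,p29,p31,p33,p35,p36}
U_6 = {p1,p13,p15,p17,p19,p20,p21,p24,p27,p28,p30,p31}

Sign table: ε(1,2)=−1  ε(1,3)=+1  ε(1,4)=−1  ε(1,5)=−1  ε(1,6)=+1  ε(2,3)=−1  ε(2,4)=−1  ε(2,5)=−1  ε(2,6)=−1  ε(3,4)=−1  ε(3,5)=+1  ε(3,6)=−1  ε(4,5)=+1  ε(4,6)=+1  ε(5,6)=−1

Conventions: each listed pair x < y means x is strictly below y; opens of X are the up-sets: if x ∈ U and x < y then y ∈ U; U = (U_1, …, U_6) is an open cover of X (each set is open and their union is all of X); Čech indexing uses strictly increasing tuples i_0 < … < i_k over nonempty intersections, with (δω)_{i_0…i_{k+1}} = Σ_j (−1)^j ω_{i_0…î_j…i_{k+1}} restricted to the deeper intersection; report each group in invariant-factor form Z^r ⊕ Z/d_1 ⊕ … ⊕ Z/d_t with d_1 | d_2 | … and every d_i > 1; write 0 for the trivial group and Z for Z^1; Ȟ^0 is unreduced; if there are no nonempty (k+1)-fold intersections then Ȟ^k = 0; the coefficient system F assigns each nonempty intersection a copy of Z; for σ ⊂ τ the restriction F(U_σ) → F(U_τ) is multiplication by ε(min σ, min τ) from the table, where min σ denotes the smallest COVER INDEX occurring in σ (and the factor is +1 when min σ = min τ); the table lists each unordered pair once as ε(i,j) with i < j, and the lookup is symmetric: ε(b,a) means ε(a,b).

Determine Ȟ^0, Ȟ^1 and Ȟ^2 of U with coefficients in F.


Ȟ^0 = 0, Ȟ^1 = Z/2, Ȟ^2 = Z

nonempty overlaps:
  U12={p2,p4,p20} U13={p3,p4,p12} U14={p3,p16,p22} U15={p8,p14,p22,p31} U16={p17,p20,p31} U23={p4,p34,p36} U24={p9,p13,p23} U25={p11,p23,p36} U26={p13,p20,p28} U34={p1,p3,p32} U35={p19,p29,p36} U36={p1,p15,p19,p24} U45={p22,p23,p25} U46={p1,p13,p30} U56={p19,p27,p31}
  U123={p4} U126={p20} U134={p3} U145={p22} U156={p31} U235={p36} U245={p23} U246={p13} U346={p1} U356={p19}
C dims 6,15,10; δ0: rk 6, SNF 1^5·2; δ1: rk 9, SNF 1^9
degree 0: 6−6−0 = 0 → Ȟ^0 ≅ 0
degree 1: 15−9−6 = 0 plus torsion [2] → Ȟ^1 ≅ Z/2
degree 2: 10−0−9 = 1 → Ȟ^2 ≅ Z


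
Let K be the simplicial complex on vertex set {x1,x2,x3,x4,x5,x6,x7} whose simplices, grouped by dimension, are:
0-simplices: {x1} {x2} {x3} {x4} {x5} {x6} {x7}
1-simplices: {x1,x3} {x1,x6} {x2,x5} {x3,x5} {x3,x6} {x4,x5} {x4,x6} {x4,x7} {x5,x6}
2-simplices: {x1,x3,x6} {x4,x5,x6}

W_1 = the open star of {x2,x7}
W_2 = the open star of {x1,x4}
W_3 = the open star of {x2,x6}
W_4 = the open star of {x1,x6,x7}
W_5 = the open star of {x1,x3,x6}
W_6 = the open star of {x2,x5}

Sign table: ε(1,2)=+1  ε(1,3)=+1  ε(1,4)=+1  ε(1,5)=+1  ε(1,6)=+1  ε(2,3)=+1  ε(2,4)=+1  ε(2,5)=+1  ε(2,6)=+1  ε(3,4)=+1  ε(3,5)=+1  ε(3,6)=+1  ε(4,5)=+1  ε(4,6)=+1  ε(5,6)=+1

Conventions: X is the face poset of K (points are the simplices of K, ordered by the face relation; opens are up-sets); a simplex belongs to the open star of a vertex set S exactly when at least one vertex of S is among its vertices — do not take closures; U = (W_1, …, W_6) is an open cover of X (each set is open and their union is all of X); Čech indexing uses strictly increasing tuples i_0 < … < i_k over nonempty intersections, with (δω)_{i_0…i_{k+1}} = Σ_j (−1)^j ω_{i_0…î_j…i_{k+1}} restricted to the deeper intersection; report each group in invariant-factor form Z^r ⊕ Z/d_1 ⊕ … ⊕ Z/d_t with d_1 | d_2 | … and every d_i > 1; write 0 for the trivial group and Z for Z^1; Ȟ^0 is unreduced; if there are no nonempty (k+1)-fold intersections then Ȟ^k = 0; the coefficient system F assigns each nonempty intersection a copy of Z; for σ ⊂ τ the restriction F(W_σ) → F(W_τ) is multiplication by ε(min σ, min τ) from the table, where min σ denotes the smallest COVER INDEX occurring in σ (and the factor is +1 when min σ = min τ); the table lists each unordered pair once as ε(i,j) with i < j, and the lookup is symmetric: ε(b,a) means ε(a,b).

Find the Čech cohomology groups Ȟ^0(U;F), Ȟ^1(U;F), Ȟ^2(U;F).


Ȟ^0 = Z,  Ȟ^1 = Z,  Ȟ^2 = 0

nonempty overlaps:
  W1={{x2},{x7},{x2,x5},{x4,x7}} W2={{x1},{x4},{x1,x3},{x1,x6},{x4,x5},{x4,x6},{x4,x7},{x1,x3,x6},{x4,x5,x6}} W3={{x2},{x6},{x1,x6},{x2,x5},{x3,x6},{x4,x6},{x5,x6},{x1,x3,x6},{x4,x5,x6}} W4={{x1},{x6},{x7},{x1,x3},{x1,x6},{x3,x6},{x4,x6},{x4,x7},{x5,x6},{x1,x3,x6},{x4,x5,x6}} W5={{x1},{x3},{x6},{x1,x3},{x1,x6},{x3,x5},{x3,x6},{x4,x6},{x5,x6},{x1,x3,x6},{x4,x5,x6}} W6={{x2},{x5},{x2,x5},{x3,x5},{x4,x5},{x5,x6},{x4,x5,x6}}
  W12={{x4,x7}} W13={{x2},{x2,x5}} W14={{x7},{x4,x7}} W16={{x2},{x2,x5}} W23={{x1,x6},{x4,x6},{x1,x3,x6},{x4,x5,x6}} W24={{x1},{x1,x3},{x1,x6},{x4,x6},{x4,x7},{x1,x3,x6},{x4,x5,x6}} W25={{x1},{x1,x3},{x1,x6},{x4,x6},{x1,x3,x6},{x4,x5,x6}} W26={{x4,x5},{x4,x5,x6}} W34={{x6},{x1,x6},{x3,x6},{x4,x6},{x5,x6},{x1,x3,x6},{x4,x5,x6}} W35={{x6},{x1,x6},{x3,x6},{x4,x6},{x5,x6},{x1,x3,x6},{x4,x5,x6}} W36={{x2},{x2,x5},{x5,x6},{x4,x5,x6}} W45={{x1},{x6},{x1,x3},{x1,x6},{x3,x6},{x4,x6},{x5,x6},{x1,x3,x6},{x4,x5,x6}} W46={{x5,x6},{x4,x5,x6}} W56={{x3,x5},{x5,x6},{x4,x5,x6}}
  W124={{x4,x7}} W136={{x2},{x2,x5}} W234={{x1,x6},{x4,x6},{x1,x3,x6},{x4,x5,x6}} W235={{x1,x6},{x4,x6},{x1,x3,x6},{x4,x5,x6}} W236={{x4,x5,x6}} W245={{x1},{x1,x3},{x1,x6},{x4,x6},{x1,x3,x6},{x4,x5,x6}} W246={{x4,x5,x6}} W256={{x4,x5,x6}} W345={{x6},{x1,x6},{x3,x6},{x4,x6},{x5,x6},{x1,x3,x6},{x4,x5,x6}} W346={{x5,x6},{x4,x5,x6}} W356={{x5,x6},{x4,x5,x6}} W456={{x5,x6},{x4,x5,x6}}
  W2345={{x1,x6},{x4,x6},{x1,x3,x6},{x4,x5,x6}} W2346={{x4,x5,x6}} W2356={{x4,x5,x6}} W2456={{x4,x5,x6}} W3456={{x5,x6},{x4,x5,x6}}
  W23456={{x4,x5,x6}}
C dims 6,14,12,5; δ0: rk 5, SNF 1^5; δ1: rk 8, SNF 1^8; δ2: rk 4, SNF 1^4
degree 0: 6−5−0 = 1 → Ȟ^0 ≅ Z
degree 1: 14−8−5 = 1 → Ȟ^1 ≅ Z
degree 2: 12−4−8 = 0 → Ȟ^2 ≅ 0


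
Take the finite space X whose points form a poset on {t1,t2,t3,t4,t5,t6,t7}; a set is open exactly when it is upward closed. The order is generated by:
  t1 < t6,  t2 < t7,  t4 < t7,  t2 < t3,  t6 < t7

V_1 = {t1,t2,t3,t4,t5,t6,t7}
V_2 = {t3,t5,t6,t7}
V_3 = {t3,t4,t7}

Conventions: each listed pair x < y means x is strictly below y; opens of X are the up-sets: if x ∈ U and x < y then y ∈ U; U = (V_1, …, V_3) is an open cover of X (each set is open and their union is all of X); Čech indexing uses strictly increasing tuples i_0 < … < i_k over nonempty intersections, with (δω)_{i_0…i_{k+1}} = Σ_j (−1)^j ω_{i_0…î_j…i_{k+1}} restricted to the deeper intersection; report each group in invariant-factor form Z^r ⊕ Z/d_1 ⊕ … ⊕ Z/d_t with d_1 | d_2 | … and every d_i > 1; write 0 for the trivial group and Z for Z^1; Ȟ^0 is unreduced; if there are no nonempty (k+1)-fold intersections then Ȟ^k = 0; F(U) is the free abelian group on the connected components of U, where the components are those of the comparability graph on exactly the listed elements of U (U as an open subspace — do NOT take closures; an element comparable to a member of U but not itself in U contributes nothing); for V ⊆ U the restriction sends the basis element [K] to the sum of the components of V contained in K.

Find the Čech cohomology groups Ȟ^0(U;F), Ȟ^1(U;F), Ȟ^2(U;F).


Ȟ^0 = Z^2, Ȟ^1 = 0 and Ȟ^2 = 0

intersection data:
  V12={t3,t5,t6,t7} V13={t3,t4,t7} V23={t3,t7}
  V123={t3,t7}
components per intersection:
  V1: {t1,t2,t3,t4,t6,t7} {t5}
  V2: {t3} {t5} {t6,t7}
  V3: {t3} {t4,t7}
  V12: {t3} {t5} {t6,t7}
  V13: {t3} {t4,t7}
  V23: {t3} {t7}
  V123: {t3} {t7}
C dims 7,7,2; δ0: rk 5, SNF 1^5; δ1: rk 2, SNF 1^2
Ȟ^0 = (7 − 5) − 0 = 2, so Ȟ^0 ≅ Z^2
Ȟ^1 = (7 − 2) − 5 = 0, so Ȟ^1 ≅ 0
Ȟ^2 = (2 − 0) − 2 = 0, so Ȟ^2 ≅ 0


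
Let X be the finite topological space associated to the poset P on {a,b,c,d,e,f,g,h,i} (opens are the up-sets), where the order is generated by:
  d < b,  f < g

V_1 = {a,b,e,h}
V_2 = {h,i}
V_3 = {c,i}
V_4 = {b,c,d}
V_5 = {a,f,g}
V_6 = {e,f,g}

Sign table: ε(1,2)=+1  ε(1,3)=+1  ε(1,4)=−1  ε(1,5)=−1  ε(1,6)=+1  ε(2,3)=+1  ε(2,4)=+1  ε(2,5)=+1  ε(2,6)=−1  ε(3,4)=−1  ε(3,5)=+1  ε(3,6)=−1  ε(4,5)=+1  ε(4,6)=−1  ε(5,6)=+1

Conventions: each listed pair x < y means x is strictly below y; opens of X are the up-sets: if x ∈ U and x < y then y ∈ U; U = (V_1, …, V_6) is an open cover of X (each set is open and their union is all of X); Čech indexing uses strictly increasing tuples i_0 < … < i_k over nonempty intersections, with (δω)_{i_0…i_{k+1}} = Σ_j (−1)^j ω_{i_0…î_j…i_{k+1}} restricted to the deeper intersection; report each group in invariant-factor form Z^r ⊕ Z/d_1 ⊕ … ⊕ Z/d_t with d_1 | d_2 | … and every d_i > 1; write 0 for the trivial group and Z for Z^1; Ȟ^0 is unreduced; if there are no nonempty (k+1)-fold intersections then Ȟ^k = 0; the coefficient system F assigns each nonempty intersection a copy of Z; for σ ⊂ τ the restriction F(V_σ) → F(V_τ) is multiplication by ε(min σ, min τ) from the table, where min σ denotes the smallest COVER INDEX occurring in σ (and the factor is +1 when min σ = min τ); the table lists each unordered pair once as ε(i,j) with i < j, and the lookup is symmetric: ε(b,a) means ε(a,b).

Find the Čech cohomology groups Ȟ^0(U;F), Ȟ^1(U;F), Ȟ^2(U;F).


Ȟ^0 ≅ 0, Ȟ^1 ≅ Z ⊕ Z/2, Ȟ^2 ≅ 0

nonempty overlaps:
  V12={h} V14={b} V15={a} V16={e} V23={i} V34={c} V56={f,g}
C dims 6,7; δ0: rk 6, SNF 1^5·2
degree 0: 6−6−0 = 0 → Ȟ^0 ≅ 0
degree 1: 7−0−6 = 1 plus torsion [2] → Ȟ^1 ≅ Z ⊕ Z/2
degree 2: 0−0−0 = 0 → Ȟ^2 ≅ 0
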